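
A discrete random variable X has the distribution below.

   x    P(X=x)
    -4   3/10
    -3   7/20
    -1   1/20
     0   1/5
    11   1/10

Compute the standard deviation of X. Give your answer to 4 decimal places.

4.3197

E[X] = -6/5, E[X²] = 201/10
Var(X) = E[X²] − (E[X])² = 201/10 − 36/25 = 933/50
SD(X) = √(933/50) ≈ 4.3197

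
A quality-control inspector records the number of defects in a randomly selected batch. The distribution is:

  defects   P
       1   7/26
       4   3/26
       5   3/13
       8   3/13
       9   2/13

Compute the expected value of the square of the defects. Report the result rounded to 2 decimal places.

35.12

E[X²] = (7/26)·1 + (3/26)·16 + (3/13)·25 + (3/13)·64 + (2/13)·81
     = 913/26 ≈ 35.12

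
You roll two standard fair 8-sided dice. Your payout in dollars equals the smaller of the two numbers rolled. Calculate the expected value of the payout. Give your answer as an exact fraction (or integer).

51/16 dollars

Distribution of the smaller of the two numbers rolled: 1 w.p. 15/64, 2 w.p. 13/64, 3 w.p. 11/64, 4 w.p. 9/64, 5 w.p. 7/64, 6 w.p. 5/64, …
E[payout] = (15/64)·1 + (13/64)·2 + (11/64)·3 + (9/64)·4 + (7/64)·5 + (5/64)·6 + (3/64)·7 + (1/64)·8 = 51/16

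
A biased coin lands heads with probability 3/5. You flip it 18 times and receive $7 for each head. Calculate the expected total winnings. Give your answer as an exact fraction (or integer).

378/5 dollars

E[#heads] = 18·3/5 = 54/5 (linearity over flips).
E[winnings] = 7·54/5 = 378/5.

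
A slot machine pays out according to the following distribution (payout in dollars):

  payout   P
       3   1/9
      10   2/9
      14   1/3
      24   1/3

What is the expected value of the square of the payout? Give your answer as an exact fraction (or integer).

E[X²] = (1/9)·9 + (2/9)·100 + (1/3)·196 + (1/3)·576
     = 2525/9

2525/9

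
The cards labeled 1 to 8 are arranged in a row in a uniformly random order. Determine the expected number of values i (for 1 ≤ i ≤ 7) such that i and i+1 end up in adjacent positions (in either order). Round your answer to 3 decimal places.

For each i ∈ {1,…,7}, let Xᵢ = 1 if i and i+1 are adjacent. P(Xᵢ=1) = 2·(8−1)!/8! = 2/8.
By linearity, E[ΣXᵢ] = (7)·(2/8) = 7/4.
≈ 1.750

1.750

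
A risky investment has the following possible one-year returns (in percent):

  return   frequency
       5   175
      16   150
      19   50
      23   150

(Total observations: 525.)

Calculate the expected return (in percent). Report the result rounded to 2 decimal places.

Total = 525, so P(return=5) = 175/525, etc.
E[X] = (1/3)·5 + (2/7)·16 + (2/21)·19 + (2/7)·23
     = 307/21 ≈ 14.62

14.62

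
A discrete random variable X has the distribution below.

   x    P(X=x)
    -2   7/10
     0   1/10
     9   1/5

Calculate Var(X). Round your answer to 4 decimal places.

18.8400

E[X] = (7/10)·(-2) + (1/10)·0 + (1/5)·9 = 2/5
E[X²] = (7/10)·4 + (1/10)·0 + (1/5)·81 = 19
Var(X) = 19 − (2/5)² = 471/25 ≈ 18.8400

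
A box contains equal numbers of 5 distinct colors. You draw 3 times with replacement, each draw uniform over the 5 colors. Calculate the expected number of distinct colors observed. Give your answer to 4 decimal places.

2.4400

Let Xⱼ=1 if type j appears at least once. P(Xⱼ=1) = 1 − ((5−1)/5)^3 = 61/125.
E[#distinct] = 5·61/125 = 61/25.
≈ 2.4400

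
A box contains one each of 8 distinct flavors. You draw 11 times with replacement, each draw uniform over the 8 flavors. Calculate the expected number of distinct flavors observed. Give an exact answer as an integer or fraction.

6612607849/1073741824

Let Xⱼ=1 if type j appears at least once. P(Xⱼ=1) = 1 − ((8−1)/8)^11 = 6612607849/8589934592.
E[#distinct] = 8·6612607849/8589934592 = 6612607849/1073741824.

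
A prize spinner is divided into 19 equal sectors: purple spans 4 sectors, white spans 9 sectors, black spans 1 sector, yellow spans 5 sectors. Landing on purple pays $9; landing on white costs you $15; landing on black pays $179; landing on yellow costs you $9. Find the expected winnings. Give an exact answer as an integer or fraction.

E[payout] = (4/19)·9 + (9/19)·(-15) + (1/19)·179 + (5/19)·(-9) = 35/19

35/19 dollars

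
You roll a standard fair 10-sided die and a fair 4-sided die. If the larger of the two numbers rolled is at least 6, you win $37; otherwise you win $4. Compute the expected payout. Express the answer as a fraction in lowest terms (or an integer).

41/2 dollars

E[payout] = (1/2)·4 + (1/2)·37 = 41/2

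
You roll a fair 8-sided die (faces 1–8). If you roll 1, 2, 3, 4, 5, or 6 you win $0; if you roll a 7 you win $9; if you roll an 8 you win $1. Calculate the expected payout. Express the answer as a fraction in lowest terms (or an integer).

5/4 dollars

E[payout] = (3/4)·0 + (1/8)·1 + (1/8)·9 = 5/4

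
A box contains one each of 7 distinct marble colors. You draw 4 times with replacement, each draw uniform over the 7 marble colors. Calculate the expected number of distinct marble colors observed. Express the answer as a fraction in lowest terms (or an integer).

Let Xⱼ=1 if type j appears at least once. P(Xⱼ=1) = 1 − ((7−1)/7)^4 = 1105/2401.
E[#distinct] = 7·1105/2401 = 1105/343.

1105/343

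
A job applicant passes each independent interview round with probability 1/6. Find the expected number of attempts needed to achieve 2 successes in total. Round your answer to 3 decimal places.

12.000

By linearity (sum of 2 independent geometric waits), E[trials] = 2/p = 2/(1/6) = 12.
≈ 12.000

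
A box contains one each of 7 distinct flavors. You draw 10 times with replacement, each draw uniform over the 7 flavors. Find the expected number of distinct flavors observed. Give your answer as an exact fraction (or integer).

Let Xⱼ=1 if type j appears at least once. P(Xⱼ=1) = 1 − ((7−1)/7)^10 = 222009073/282475249.
E[#distinct] = 7·222009073/282475249 = 222009073/40353607.

222009073/40353607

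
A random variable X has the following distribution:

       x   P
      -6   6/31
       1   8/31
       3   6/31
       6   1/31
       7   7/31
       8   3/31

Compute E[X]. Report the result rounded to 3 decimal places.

E[X] = (6/31)·(-6) + (8/31)·1 + (6/31)·3 + (1/31)·6 + (7/31)·7 + (3/31)·8
     = 69/31 ≈ 2.226

2.226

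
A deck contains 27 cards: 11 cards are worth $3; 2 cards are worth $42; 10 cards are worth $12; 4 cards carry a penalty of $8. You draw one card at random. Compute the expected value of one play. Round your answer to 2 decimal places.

$7.59

E[payout] = (11/27)·3 + (2/27)·42 + (10/27)·12 + (4/27)·(-8) = 205/27
≈ $7.59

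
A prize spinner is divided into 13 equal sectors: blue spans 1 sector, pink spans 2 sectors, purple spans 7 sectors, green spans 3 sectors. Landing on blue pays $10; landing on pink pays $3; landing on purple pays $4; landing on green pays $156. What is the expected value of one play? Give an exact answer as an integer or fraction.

E[payout] = (1/13)·10 + (2/13)·3 + (7/13)·4 + (3/13)·156 = 512/13

512/13 dollars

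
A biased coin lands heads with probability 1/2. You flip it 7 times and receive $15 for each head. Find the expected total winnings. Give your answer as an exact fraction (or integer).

105/2 dollars

E[#heads] = 7·1/2 = 7/2 (linearity over flips).
E[winnings] = 15·7/2 = 105/2.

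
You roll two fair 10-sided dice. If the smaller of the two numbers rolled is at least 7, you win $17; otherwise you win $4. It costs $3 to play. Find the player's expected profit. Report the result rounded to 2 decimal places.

$3.08

E[payout] = (21/25)·4 + (4/25)·17 = 152/25
Expected profit = 152/25 − 3 = 77/25 ≈ $3.08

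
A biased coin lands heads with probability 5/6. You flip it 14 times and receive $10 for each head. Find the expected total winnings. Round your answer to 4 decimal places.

$116.6667

E[#heads] = 14·5/6 = 35/3 (linearity over flips).
E[winnings] = 10·35/3 = 350/3.
≈ 116.6667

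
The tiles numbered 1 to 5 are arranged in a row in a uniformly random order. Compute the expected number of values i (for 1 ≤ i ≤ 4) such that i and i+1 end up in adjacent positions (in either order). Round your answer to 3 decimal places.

1.600

For each i ∈ {1,…,4}, let Xᵢ = 1 if i and i+1 are adjacent. P(Xᵢ=1) = 2·(5−1)!/5! = 2/5.
By linearity, E[ΣXᵢ] = (4)·(2/5) = 8/5.
≈ 1.600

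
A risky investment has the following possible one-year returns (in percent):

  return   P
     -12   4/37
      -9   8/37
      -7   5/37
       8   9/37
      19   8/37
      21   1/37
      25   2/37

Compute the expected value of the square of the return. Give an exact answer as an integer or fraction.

6624/37

E[X²] = (4/37)·144 + (8/37)·81 + (5/37)·49 + (9/37)·64 + (8/37)·361 + (1/37)·441 + (2/37)·625
     = 6624/37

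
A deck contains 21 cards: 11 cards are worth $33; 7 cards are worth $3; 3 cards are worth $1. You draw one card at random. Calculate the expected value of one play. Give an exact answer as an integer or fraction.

E[payout] = (11/21)·33 + (7/21)·3 + (3/21)·1 = 129/7

129/7 dollars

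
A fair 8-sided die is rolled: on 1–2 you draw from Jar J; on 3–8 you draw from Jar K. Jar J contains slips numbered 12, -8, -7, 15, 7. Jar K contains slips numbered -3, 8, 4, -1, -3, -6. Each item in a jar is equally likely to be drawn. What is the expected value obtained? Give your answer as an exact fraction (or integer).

E[X | Jar J] = (12 − 8 − 7 + 15 + 7)/5 = 19/5
E[X | Jar K] = (-3 + 8 + 4 − 1 − 3 − 6)/6 = -1/6
E[X] = (1/4)·19/5 + (3/4)·(-1/6) = 33/40

33/40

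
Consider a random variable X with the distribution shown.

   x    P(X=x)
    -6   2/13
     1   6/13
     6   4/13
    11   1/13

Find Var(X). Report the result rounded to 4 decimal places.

E[X] = (2/13)·(-6) + (6/13)·1 + (4/13)·6 + (1/13)·11 = 29/13
E[X²] = (2/13)·36 + (6/13)·1 + (4/13)·36 + (1/13)·121 = 343/13
Var(X) = 343/13 − (29/13)² = 3618/169 ≈ 21.4083

21.4083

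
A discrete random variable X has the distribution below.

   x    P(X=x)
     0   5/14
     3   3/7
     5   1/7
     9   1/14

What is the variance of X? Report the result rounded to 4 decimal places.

E[X] = (5/14)·0 + (3/7)·3 + (1/7)·5 + (1/14)·9 = 37/14
E[X²] = (5/14)·0 + (3/7)·9 + (1/7)·25 + (1/14)·81 = 185/14
Var(X) = 185/14 − (37/14)² = 1221/196 ≈ 6.2296

6.2296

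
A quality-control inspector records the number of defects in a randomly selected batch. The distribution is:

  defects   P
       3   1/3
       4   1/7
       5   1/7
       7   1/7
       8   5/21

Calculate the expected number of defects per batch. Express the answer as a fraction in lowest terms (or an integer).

E[X] = (1/3)·3 + (1/7)·4 + (1/7)·5 + (1/7)·7 + (5/21)·8
     = 109/21

109/21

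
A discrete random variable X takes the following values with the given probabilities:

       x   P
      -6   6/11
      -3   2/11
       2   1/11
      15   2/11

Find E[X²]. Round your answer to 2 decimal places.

E[X²] = (6/11)·36 + (2/11)·9 + (1/11)·4 + (2/11)·225
     = 688/11 ≈ 62.55

62.55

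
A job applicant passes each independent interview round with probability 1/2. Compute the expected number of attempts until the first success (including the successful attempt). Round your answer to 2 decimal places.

2.00

For a geometric distribution, E[trials] = 1/p = 1/(1/2) = 2.
≈ 2.00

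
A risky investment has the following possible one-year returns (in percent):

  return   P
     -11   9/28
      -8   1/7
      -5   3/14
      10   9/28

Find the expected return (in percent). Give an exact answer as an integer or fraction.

E[X] = (9/28)·(-11) + (1/7)·(-8) + (3/14)·(-5) + (9/28)·10
     = -71/28

-71/28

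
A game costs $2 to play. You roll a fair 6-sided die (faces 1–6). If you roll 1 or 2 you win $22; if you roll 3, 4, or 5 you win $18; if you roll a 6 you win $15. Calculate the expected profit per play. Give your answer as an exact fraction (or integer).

E[payout] = (1/6)·15 + (1/2)·18 + (1/3)·22 = 113/6
Expected profit = 113/6 − 2 = 101/6

101/6 dollars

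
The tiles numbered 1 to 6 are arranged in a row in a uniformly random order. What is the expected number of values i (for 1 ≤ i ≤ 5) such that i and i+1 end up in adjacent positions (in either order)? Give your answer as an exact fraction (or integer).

For each i ∈ {1,…,5}, let Xᵢ = 1 if i and i+1 are adjacent. P(Xᵢ=1) = 2·(6−1)!/6! = 2/6.
By linearity, E[ΣXᵢ] = (5)·(2/6) = 5/3.

5/3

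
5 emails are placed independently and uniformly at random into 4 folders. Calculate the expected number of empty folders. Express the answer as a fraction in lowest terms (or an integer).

243/256

Let Xⱼ=1 if folder j is empty. P(Xⱼ=1) = ((4-1)/4)^5 = 243/1024.
By linearity, E[#empty] = 4·243/1024 = 243/256.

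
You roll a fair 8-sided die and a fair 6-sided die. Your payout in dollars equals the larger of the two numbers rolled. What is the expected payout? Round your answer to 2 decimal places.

$5.23

Distribution of the larger of the two numbers rolled: 1 w.p. 1/48, 2 w.p. 1/16, 3 w.p. 5/48, 4 w.p. 7/48, 5 w.p. 3/16, 6 w.p. 11/48, …
E[payout] = (1/48)·1 + (1/16)·2 + (5/48)·3 + (7/48)·4 + (3/16)·5 + (11/48)·6 + (1/8)·7 + (1/8)·8 = 251/48
≈ $5.23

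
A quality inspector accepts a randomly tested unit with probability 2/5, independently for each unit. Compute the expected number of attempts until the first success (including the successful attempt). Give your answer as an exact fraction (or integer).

For a geometric distribution, E[trials] = 1/p = 1/(2/5) = 5/2.

5/2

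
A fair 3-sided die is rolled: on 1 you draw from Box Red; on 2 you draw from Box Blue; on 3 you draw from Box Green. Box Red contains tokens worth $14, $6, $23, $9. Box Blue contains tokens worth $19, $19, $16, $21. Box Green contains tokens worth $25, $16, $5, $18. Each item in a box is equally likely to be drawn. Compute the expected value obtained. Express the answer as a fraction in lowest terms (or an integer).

E[X | Box Red] = (14 + 6 + 23 + 9)/4 = 13
E[X | Box Blue] = (19 + 19 + 16 + 21)/4 = 75/4
E[X | Box Green] = (25 + 16 + 5 + 18)/4 = 16
E[X] = (1/3)·13 + (1/3)·75/4 + (1/3)·16 = 191/12

191/12 dollars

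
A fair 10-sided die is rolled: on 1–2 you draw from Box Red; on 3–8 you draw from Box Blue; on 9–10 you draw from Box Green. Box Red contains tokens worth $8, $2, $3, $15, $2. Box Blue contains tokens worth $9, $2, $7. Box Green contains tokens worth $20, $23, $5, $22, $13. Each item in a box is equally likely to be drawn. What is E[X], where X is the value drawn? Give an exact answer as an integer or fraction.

203/25 dollars

E[X | Box Red] = (8 + 2 + 3 + 15 + 2)/5 = 6
E[X | Box Blue] = (9 + 2 + 7)/3 = 6
E[X | Box Green] = (20 + 23 + 5 + 22 + 13)/5 = 83/5
E[X] = (1/5)·6 + (3/5)·6 + (1/5)·83/5 = 203/25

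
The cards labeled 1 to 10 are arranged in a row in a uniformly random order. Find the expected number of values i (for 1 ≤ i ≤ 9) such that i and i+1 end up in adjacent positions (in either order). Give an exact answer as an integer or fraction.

9/5

For each i ∈ {1,…,9}, let Xᵢ = 1 if i and i+1 are adjacent. P(Xᵢ=1) = 2·(10−1)!/10! = 2/10.
By linearity, E[ΣXᵢ] = (9)·(2/10) = 9/5.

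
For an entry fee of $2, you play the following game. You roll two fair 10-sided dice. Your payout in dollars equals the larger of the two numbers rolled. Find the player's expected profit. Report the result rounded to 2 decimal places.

Distribution of the larger of the two numbers rolled: 1 w.p. 1/100, 2 w.p. 3/100, 3 w.p. 1/20, 4 w.p. 7/100, 5 w.p. 9/100, 6 w.p. 11/100, …
E[payout] = (1/100)·1 + (3/100)·2 + (1/20)·3 + (7/100)·4 + (9/100)·5 + (11/100)·6 + (13/100)·7 + (3/20)·8 + (17/100)·9 + (19/100)·10 = 143/20
Expected profit = 143/20 − 2 = 103/20 ≈ $5.15

$5.15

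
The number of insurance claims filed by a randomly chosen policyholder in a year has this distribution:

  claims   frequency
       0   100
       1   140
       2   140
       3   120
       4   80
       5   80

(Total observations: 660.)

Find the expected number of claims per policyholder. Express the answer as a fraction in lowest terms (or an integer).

25/11

Total = 660, so P(claims=0) = 100/660, etc.
E[X] = (5/33)·0 + (7/33)·1 + (7/33)·2 + (2/11)·3 + (4/33)·4 + (4/33)·5
     = 25/11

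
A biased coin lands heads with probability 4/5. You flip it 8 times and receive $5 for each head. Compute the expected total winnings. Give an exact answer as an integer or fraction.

E[#heads] = 8·4/5 = 32/5 (linearity over flips).
E[winnings] = 5·32/5 = 32.

$32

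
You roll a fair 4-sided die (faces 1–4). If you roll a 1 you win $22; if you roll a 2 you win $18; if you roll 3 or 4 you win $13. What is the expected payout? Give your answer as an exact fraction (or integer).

E[payout] = (1/2)·13 + (1/4)·18 + (1/4)·22 = 33/2

33/2 dollars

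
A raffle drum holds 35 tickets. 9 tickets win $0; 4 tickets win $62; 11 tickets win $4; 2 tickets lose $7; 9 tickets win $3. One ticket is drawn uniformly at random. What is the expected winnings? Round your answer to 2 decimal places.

$8.71

E[payout] = (9/35)·0 + (4/35)·62 + (11/35)·4 + (2/35)·(-7) + (9/35)·3 = 61/7
≈ $8.71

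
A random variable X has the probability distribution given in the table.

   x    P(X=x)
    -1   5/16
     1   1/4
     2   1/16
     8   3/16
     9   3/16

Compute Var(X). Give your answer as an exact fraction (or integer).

279/16

E[X] = (5/16)·(-1) + (1/4)·1 + (1/16)·2 + (3/16)·8 + (3/16)·9 = 13/4
E[X²] = (5/16)·1 + (1/4)·1 + (1/16)·4 + (3/16)·64 + (3/16)·81 = 28
Var(X) = 28 − (13/4)² = 279/16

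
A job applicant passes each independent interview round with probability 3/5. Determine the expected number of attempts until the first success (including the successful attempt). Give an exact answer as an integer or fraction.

5/3

For a geometric distribution, E[trials] = 1/p = 1/(3/5) = 5/3.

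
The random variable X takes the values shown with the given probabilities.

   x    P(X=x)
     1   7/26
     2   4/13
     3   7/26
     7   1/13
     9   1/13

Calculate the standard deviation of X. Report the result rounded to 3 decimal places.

2.319

E[X] = 38/13, E[X²] = 181/13
Var(X) = E[X²] − (E[X])² = 181/13 − 1444/169 = 909/169
SD(X) = √(909/169) ≈ 2.319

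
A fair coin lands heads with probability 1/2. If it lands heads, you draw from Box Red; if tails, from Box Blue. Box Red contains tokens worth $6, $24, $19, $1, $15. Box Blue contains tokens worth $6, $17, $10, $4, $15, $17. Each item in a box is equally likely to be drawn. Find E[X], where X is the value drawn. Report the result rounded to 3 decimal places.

$12.250

E[X | Box Red] = (6 + 24 + 19 + 1 + 15)/5 = 13
E[X | Box Blue] = (6 + 17 + 10 + 4 + 15 + 17)/6 = 23/2
E[X] = (1/2)·13 + (1/2)·23/2 = 49/4 ≈ 12.250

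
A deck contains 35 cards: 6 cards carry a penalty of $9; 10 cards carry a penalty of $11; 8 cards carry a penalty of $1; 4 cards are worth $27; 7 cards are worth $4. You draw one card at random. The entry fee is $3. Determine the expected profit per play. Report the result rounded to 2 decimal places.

E[payout] = (6/35)·(-9) + (10/35)·(-11) + (8/35)·(-1) + (4/35)·27 + (7/35)·4 = -36/35
Expected profit = -36/35 − 3 = -141/35 ≈ -$4.03

-$4.03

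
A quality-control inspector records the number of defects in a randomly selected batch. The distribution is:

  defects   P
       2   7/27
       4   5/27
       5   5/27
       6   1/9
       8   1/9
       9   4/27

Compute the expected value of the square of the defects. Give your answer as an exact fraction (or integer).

E[X²] = (7/27)·4 + (5/27)·16 + (5/27)·25 + (1/9)·36 + (1/9)·64 + (4/27)·81
     = 857/27

857/27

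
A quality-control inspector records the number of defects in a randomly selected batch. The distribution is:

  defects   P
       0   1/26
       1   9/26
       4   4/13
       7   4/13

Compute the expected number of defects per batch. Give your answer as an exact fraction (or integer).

E[X] = (1/26)·0 + (9/26)·1 + (4/13)·4 + (4/13)·7
     = 97/26

97/26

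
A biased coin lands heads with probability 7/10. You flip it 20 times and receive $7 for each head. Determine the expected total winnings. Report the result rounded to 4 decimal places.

E[#heads] = 20·7/10 = 14 (linearity over flips).
E[winnings] = 7·14 = 98.
≈ 98.0000

$98.0000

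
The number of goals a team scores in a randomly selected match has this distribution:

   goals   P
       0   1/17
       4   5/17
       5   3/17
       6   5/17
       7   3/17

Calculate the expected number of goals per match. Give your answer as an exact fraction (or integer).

86/17

E[X] = (1/17)·0 + (5/17)·4 + (3/17)·5 + (5/17)·6 + (3/17)·7
     = 86/17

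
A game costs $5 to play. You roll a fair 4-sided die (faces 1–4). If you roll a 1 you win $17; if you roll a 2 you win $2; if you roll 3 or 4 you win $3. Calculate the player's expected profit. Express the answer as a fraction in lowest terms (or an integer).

E[payout] = (1/4)·2 + (1/2)·3 + (1/4)·17 = 25/4
Expected profit = 25/4 − 5 = 5/4

5/4 dollars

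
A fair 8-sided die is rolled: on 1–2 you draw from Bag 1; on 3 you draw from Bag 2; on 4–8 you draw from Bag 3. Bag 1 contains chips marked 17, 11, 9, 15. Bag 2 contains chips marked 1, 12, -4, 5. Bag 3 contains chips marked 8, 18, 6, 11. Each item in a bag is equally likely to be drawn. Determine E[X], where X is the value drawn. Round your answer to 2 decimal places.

10.41

E[X | Bag 1] = (17 + 11 + 9 + 15)/4 = 13
E[X | Bag 2] = (1 + 12 − 4 + 5)/4 = 7/2
E[X | Bag 3] = (8 + 18 + 6 + 11)/4 = 43/4
E[X] = (1/4)·13 + (1/8)·7/2 + (5/8)·43/4 = 333/32 ≈ 10.41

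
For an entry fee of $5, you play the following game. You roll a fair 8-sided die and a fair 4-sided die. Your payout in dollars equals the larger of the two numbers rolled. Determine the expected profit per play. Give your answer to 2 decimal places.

Distribution of the larger of the two numbers rolled: 1 w.p. 1/32, 2 w.p. 3/32, 3 w.p. 5/32, 4 w.p. 7/32, 5 w.p. 1/8, 6 w.p. 1/8, …
E[payout] = (1/32)·1 + (3/32)·2 + (5/32)·3 + (7/32)·4 + (1/8)·5 + (1/8)·6 + (1/8)·7 + (1/8)·8 = 77/16
Expected profit = 77/16 − 5 = -3/16 ≈ -$0.19

-$0.19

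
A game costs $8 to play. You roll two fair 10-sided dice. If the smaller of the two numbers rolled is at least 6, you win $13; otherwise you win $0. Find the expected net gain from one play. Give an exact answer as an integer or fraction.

E[payout] = (3/4)·0 + (1/4)·13 = 13/4
Expected profit = 13/4 − 8 = -19/4

-19/4 dollars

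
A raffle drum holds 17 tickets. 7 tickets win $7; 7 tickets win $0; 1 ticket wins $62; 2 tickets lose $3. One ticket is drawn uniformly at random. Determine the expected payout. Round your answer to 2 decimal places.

$6.18

E[payout] = (7/17)·7 + (7/17)·0 + (1/17)·62 + (2/17)·(-3) = 105/17
≈ $6.18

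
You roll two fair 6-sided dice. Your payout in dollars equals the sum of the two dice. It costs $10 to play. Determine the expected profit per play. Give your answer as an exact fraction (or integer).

Distribution of the sum of the two dice: 2 w.p. 1/36, 3 w.p. 1/18, 4 w.p. 1/12, 5 w.p. 1/9, 6 w.p. 5/36, 7 w.p. 1/6, …
E[payout] = (1/36)·2 + (1/18)·3 + (1/12)·4 + (1/9)·5 + (5/36)·6 + (1/6)·7 + (5/36)·8 + (1/9)·9 + (1/12)·10 + (1/18)·11 + (1/36)·12 = 7
Expected profit = 7 − 10 = -3

-$3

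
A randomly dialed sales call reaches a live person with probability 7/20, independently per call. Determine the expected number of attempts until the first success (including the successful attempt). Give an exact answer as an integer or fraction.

20/7

For a geometric distribution, E[trials] = 1/p = 1/(7/20) = 20/7.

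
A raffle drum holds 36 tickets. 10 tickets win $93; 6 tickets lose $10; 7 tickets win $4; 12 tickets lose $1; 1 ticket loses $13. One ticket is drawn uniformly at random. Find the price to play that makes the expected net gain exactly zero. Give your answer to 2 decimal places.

E[payout] = (10/36)·93 + (6/36)·(-10) + (7/36)·4 + (12/36)·(-1) + (1/36)·(-13) = 97/4
Fair fee = E[payout] = 97/4 ≈ $24.25

$24.25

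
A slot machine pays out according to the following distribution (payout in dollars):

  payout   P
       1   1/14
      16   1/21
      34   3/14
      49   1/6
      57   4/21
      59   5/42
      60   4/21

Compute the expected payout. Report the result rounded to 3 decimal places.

E[X] = (1/14)·1 + (1/21)·16 + (3/14)·34 + (1/6)·49 + (4/21)·57 + (5/42)·59 + (4/21)·60
     = 1915/42 ≈ 45.595

$45.595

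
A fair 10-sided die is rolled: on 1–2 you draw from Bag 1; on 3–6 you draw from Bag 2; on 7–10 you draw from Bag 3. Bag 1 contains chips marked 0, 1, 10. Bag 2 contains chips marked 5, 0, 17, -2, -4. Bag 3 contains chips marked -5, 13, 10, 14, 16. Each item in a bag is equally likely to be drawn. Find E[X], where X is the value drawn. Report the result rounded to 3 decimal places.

E[X | Bag 1] = (0 + 1 + 10)/3 = 11/3
E[X | Bag 2] = (5 + 0 + 17 − 2 − 4)/5 = 16/5
E[X | Bag 3] = (-5 + 13 + 10 + 14 + 16)/5 = 48/5
E[X] = (1/5)·11/3 + (2/5)·16/5 + (2/5)·48/5 = 439/75 ≈ 5.853

5.853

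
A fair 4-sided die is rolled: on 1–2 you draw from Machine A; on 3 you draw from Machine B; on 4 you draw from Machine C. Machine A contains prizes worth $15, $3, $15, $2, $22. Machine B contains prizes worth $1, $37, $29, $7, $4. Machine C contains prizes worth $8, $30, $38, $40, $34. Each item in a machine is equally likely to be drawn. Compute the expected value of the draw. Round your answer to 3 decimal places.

$17.100

E[X | Machine A] = (15 + 3 + 15 + 2 + 22)/5 = 57/5
E[X | Machine B] = (1 + 37 + 29 + 7 + 4)/5 = 78/5
E[X | Machine C] = (8 + 30 + 38 + 40 + 34)/5 = 30
E[X] = (1/2)·57/5 + (1/4)·78/5 + (1/4)·30 = 171/10 ≈ 17.100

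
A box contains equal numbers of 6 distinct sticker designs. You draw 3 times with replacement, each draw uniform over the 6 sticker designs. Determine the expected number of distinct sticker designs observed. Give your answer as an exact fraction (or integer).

Let Xⱼ=1 if type j appears at least once. P(Xⱼ=1) = 1 − ((6−1)/6)^3 = 91/216.
E[#distinct] = 6·91/216 = 91/36.

91/36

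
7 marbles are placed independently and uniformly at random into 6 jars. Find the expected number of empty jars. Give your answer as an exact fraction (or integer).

78125/46656

Let Xⱼ=1 if jar j is empty. P(Xⱼ=1) = ((6-1)/6)^7 = 78125/279936.
By linearity, E[#empty] = 6·78125/279936 = 78125/46656.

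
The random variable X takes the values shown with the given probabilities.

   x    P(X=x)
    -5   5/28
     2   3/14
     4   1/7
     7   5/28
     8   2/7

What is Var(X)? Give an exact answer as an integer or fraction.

E[X] = (5/28)·(-5) + (3/14)·2 + (1/7)·4 + (5/28)·7 + (2/7)·8 = 51/14
E[X²] = (5/28)·25 + (3/14)·4 + (1/7)·16 + (5/28)·49 + (2/7)·64 = 485/14
Var(X) = 485/14 − (51/14)² = 4189/196

4189/196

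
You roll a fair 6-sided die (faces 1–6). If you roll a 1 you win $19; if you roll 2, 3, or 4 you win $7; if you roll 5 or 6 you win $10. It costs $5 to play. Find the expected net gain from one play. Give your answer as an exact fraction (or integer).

E[payout] = (1/2)·7 + (1/3)·10 + (1/6)·19 = 10
Expected profit = 10 − 5 = 5

$5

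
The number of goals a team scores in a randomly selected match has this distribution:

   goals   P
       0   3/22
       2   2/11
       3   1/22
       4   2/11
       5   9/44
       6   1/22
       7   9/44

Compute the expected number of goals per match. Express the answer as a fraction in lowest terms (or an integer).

87/22

E[X] = (3/22)·0 + (2/11)·2 + (1/22)·3 + (2/11)·4 + (9/44)·5 + (1/22)·6 + (9/44)·7
     = 87/22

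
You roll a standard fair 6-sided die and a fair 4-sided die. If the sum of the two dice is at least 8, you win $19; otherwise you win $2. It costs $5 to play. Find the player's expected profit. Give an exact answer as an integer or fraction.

E[payout] = (3/4)·2 + (1/4)·19 = 25/4
Expected profit = 25/4 − 5 = 5/4

5/4 dollars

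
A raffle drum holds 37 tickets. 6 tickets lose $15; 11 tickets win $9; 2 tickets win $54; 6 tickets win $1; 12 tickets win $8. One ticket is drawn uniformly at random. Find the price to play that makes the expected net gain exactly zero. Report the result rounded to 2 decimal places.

$5.92

E[payout] = (6/37)·(-15) + (11/37)·9 + (2/37)·54 + (6/37)·1 + (12/37)·8 = 219/37
Fair fee = E[payout] = 219/37 ≈ $5.92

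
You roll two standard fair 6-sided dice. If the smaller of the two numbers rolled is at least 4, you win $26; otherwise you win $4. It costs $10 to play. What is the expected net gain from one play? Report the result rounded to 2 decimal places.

E[payout] = (3/4)·4 + (1/4)·26 = 19/2
Expected profit = 19/2 − 10 = -1/2 ≈ -$0.50

-$0.50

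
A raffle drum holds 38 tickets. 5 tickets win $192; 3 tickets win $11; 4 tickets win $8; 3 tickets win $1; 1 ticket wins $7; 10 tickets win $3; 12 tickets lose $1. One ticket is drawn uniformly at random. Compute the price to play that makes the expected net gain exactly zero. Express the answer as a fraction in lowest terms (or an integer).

E[payout] = (5/38)·192 + (3/38)·11 + (4/38)·8 + (3/38)·1 + (1/38)·7 + (10/38)·3 + (12/38)·(-1) = 1053/38
Fair fee = E[payout] = 1053/38

1053/38 dollars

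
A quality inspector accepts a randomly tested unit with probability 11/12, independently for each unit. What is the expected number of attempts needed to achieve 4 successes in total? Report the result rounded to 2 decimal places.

By linearity (sum of 4 independent geometric waits), E[trials] = 4/p = 4/(11/12) = 48/11.
≈ 4.36

4.36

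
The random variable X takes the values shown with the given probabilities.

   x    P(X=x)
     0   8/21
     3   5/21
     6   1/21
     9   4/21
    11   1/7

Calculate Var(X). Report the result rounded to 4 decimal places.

18.2041

E[X] = (8/21)·0 + (5/21)·3 + (1/21)·6 + (4/21)·9 + (1/7)·11 = 30/7
E[X²] = (8/21)·0 + (5/21)·9 + (1/21)·36 + (4/21)·81 + (1/7)·121 = 256/7
Var(X) = 256/7 − (30/7)² = 892/49 ≈ 18.2041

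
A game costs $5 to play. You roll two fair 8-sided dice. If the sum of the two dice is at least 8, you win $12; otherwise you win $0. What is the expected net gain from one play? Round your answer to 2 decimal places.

E[payout] = (21/64)·0 + (43/64)·12 = 129/16
Expected profit = 129/16 − 5 = 49/16 ≈ $3.06

$3.06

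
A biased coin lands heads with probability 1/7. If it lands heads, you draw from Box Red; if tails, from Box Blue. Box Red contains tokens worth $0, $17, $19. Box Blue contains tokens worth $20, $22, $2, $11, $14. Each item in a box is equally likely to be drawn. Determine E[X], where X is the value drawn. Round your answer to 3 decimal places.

$13.543

E[X | Box Red] = (0 + 17 + 19)/3 = 12
E[X | Box Blue] = (20 + 22 + 2 + 11 + 14)/5 = 69/5
E[X] = (1/7)·12 + (6/7)·69/5 = 474/35 ≈ 13.543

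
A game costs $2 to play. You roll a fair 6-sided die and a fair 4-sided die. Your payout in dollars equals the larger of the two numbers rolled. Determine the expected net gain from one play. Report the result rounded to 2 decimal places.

$1.92

Distribution of the larger of the two numbers rolled: 1 w.p. 1/24, 2 w.p. 1/8, 3 w.p. 5/24, 4 w.p. 7/24, 5 w.p. 1/6, 6 w.p. 1/6
E[payout] = (1/24)·1 + (1/8)·2 + (5/24)·3 + (7/24)·4 + (1/6)·5 + (1/6)·6 = 47/12
Expected profit = 47/12 − 2 = 23/12 ≈ $1.92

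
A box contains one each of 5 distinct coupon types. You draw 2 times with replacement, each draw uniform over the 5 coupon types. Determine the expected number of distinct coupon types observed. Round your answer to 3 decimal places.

1.800

Let Xⱼ=1 if type j appears at least once. P(Xⱼ=1) = 1 − ((5−1)/5)^2 = 9/25.
E[#distinct] = 5·9/25 = 9/5.
≈ 1.800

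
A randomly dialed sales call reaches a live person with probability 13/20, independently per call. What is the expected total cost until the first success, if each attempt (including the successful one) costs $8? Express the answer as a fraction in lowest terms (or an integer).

160/13 dollars

E[#attempts] = 1/p = 20/13; E[cost] = 8·20/13 = 160/13.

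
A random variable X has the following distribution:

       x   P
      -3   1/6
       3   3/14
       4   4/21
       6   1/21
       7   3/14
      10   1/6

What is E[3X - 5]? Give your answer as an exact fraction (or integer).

113/14

E[3x-5] = (1/6)·(-14) + (3/14)·4 + (4/21)·7 + (1/21)·13 + (3/14)·16 + (1/6)·25
     = 113/14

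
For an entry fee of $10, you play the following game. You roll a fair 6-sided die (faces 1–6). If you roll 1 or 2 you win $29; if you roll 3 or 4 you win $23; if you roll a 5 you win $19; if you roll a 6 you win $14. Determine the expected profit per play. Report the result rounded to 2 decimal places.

E[payout] = (1/6)·14 + (1/6)·19 + (1/3)·23 + (1/3)·29 = 137/6
Expected profit = 137/6 − 10 = 77/6 ≈ $12.83

$12.83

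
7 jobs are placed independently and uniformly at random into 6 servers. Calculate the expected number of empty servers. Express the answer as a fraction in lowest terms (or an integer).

Let Xⱼ=1 if server j is empty. P(Xⱼ=1) = ((6-1)/6)^7 = 78125/279936.
By linearity, E[#empty] = 6·78125/279936 = 78125/46656.

78125/46656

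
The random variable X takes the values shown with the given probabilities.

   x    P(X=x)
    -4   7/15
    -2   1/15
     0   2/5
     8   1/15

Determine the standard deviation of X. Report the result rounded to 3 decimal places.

3.138

E[X] = -22/15, E[X²] = 12
Var(X) = E[X²] − (E[X])² = 12 − 484/225 = 2216/225
SD(X) = √(2216/225) ≈ 3.138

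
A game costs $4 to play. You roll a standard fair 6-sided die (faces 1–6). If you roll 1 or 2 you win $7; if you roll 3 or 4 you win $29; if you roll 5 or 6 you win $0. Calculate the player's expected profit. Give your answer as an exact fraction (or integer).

$8

E[payout] = (1/3)·0 + (1/3)·7 + (1/3)·29 = 12
Expected profit = 12 − 4 = 8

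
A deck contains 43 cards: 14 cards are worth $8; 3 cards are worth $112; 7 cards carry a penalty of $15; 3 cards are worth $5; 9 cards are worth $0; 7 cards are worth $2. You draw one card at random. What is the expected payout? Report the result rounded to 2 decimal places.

$8.65

E[payout] = (14/43)·8 + (3/43)·112 + (7/43)·(-15) + (3/43)·5 + (9/43)·0 + (7/43)·2 = 372/43
≈ $8.65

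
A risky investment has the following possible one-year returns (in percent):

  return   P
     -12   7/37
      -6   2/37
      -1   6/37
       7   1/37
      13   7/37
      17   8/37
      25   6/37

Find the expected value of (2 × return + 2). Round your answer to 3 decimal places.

E[2x+2] = (7/37)·(-22) + (2/37)·(-10) + (6/37)·0 + (1/37)·16 + (7/37)·28 + (8/37)·36 + (6/37)·52
     = 638/37 ≈ 17.243

17.243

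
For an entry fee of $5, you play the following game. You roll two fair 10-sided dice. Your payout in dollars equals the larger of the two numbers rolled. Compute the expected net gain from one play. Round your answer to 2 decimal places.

$2.15

Distribution of the larger of the two numbers rolled: 1 w.p. 1/100, 2 w.p. 3/100, 3 w.p. 1/20, 4 w.p. 7/100, 5 w.p. 9/100, 6 w.p. 11/100, …
E[payout] = (1/100)·1 + (3/100)·2 + (1/20)·3 + (7/100)·4 + (9/100)·5 + (11/100)·6 + (13/100)·7 + (3/20)·8 + (17/100)·9 + (19/100)·10 = 143/20
Expected profit = 143/20 − 5 = 43/20 ≈ $2.15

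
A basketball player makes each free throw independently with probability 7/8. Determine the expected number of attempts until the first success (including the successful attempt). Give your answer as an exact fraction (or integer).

For a geometric distribution, E[trials] = 1/p = 1/(7/8) = 8/7.

8/7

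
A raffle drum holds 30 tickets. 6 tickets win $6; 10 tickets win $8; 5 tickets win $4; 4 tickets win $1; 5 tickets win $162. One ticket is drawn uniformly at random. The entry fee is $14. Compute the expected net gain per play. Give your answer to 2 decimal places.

$17.67

E[payout] = (6/30)·6 + (10/30)·8 + (5/30)·4 + (4/30)·1 + (5/30)·162 = 95/3
Expected profit = 95/3 − 14 = 53/3 ≈ $17.67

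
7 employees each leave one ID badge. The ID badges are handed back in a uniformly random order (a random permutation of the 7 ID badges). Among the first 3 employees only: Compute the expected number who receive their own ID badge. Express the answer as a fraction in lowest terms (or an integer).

Let Xᵢ = 1 if person i gets their own ID badge. For each i, P(Xᵢ=1) = 1/7.
By linearity of expectation, E[X₁+…+X_3] = 3·(1/7) = 3/7.

3/7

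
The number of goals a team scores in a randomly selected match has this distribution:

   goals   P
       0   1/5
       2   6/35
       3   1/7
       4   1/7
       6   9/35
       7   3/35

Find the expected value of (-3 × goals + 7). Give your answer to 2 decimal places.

E[-3x+7] = (1/5)·7 + (6/35)·1 + (1/7)·(-2) + (1/7)·(-5) + (9/35)·(-11) + (3/35)·(-14)
     = -121/35 ≈ -3.46

-3.46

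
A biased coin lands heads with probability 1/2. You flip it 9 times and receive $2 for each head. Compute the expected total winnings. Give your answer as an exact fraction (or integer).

E[#heads] = 9·1/2 = 9/2 (linearity over flips).
E[winnings] = 2·9/2 = 9.

$9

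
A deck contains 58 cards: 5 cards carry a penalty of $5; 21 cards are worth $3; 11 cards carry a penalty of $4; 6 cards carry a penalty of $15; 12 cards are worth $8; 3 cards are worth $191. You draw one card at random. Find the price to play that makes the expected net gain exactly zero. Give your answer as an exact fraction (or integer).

E[payout] = (5/58)·(-5) + (21/58)·3 + (11/58)·(-4) + (6/58)·(-15) + (12/58)·8 + (3/58)·191 = 573/58
Fair fee = E[payout] = 573/58

573/58 dollars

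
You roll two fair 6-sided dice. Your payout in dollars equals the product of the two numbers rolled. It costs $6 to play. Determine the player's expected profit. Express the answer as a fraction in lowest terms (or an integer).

25/4 dollars

Distribution of the product of the two numbers rolled: 1 w.p. 1/36, 2 w.p. 1/18, 3 w.p. 1/18, 4 w.p. 1/12, 5 w.p. 1/18, 6 w.p. 1/9, …
E[payout] = (1/36)·1 + (1/18)·2 + (1/18)·3 + (1/12)·4 + (1/18)·5 + (1/9)·6 + (1/18)·8 + (1/36)·9 + (1/18)·10 + (1/9)·12 + (1/18)·15 + (1/36)·16 + (1/18)·18 + (1/18)·20 + (1/18)·24 + (1/36)·25 + (1/18)·30 + (1/36)·36 = 49/4
Expected profit = 49/4 − 6 = 25/4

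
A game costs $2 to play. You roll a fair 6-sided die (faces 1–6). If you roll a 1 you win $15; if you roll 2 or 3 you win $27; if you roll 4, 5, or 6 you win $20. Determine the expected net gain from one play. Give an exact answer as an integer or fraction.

39/2 dollars

E[payout] = (1/6)·15 + (1/2)·20 + (1/3)·27 = 43/2
Expected profit = 43/2 − 2 = 39/2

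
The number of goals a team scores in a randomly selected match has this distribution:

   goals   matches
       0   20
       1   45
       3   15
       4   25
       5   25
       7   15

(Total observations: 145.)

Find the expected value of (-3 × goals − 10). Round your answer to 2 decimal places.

Total = 145, so P(goals=0) = 20/145, etc.
E[-3x-10] = (4/29)·(-10) + (9/29)·(-13) + (3/29)·(-19) + (5/29)·(-22) + (5/29)·(-25) + (3/29)·(-31)
     = -542/29 ≈ -18.69

-18.69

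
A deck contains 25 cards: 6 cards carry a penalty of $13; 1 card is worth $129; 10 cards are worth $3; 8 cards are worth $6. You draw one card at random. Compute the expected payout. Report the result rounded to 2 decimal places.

$5.16

E[payout] = (6/25)·(-13) + (1/25)·129 + (10/25)·3 + (8/25)·6 = 129/25
≈ $5.16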